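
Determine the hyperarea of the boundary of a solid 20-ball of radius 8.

S = n·V_n(r)/r = 20·V_20(8)/8 (volume-to-surface relation), giving 2251799813685248·π^10/2835 ≈ 7.43833e+16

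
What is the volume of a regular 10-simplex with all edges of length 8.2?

For a regular n-simplex with edge a, V = (a^n / n!)·√((n+1)/2^n). With a=8.2, n=10: V ≈ 39.2574.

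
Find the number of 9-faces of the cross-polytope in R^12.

An n-cross-polytope has 2^(k+1)·C(n,k+1) k-faces. Here 2^10·C(12,10) = 1024·66 = 67584.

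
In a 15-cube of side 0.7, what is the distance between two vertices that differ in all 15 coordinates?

The space diagonal of an n-cube of side s is s√n. Here 0.7·√15 ≈ 2.71109.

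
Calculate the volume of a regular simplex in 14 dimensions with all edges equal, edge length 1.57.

V_14 = √(15) · 1.57^14 / (14! · 2^(14/2)) ≈ 1.91877e-10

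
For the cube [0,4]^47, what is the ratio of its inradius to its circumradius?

For an n-cube of any side s, the inradius is s/2 and the circumradius is s√n/2, so the ratio is 1/√47 ≈ 0.145865.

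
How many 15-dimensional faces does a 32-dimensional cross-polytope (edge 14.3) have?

Each 15-face is the convex hull of 16 vertices, one chosen as ±e_i from each of 16 distinct axes: 2^16·C(32,16) = 39392404439040.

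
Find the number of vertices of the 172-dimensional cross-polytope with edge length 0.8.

Number of vertices = 2n = 344.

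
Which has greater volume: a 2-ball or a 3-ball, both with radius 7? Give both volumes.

V_2(7) ≈ 153.938. V_3(7) ≈ 1436.76. The 3-ball is larger.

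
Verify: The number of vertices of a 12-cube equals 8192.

False. The 12-cube has 2^12 = 4096 vertices.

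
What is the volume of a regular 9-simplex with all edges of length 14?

V = (14^9 / 9!) · √((9+1) / 2^9) ≈ 7957.09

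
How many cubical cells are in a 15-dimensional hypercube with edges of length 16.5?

Number of 3-faces = C(15,3) · 2^(15-3) = 455 · 4096 = 1863680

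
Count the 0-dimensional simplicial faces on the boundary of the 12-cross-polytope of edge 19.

Number of 0-faces = 2^(0+1) · C(12,0+1) = 2 · 12 = 24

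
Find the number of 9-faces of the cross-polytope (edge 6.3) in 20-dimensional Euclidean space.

An n-cross-polytope has 2^(k+1)·C(n,k+1) k-faces. Here 2^10·C(20,10) = 1024·184756 = 189190144.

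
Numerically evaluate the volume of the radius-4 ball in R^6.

The n-ball volume is π^(n/2)·r^n/Γ(n/2+1). With n=6, r=4: V = 2048·π^3/3 ≈ 21167.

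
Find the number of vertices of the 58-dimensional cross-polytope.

Number of vertices = 2n = 116.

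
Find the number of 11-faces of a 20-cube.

Choose 11 of 20 axes to span the face (C(20,11) = 167960 ways), then fix each of the remaining 9 coordinates at one of its two extreme values (2^9 = 512 ways): 167960·512 = 85995520.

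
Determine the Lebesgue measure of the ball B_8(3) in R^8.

V_8(3) = π^(8/2) · (3)^8 / Γ(8/2 + 1) = 2187·π^4/8 ≈ 26629.2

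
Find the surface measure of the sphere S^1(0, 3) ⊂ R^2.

S_2(3) = 2·π^(2/2)·(3)^1 / Γ(2/2) = 2πr = 2π·3 ≈ 18.8496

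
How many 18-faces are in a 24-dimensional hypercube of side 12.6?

Choose 18 of 24 axes to span the face (C(24,18) = 134596 ways), then fix each of the remaining 6 coordinates at one of its two extreme values (2^6 = 64 ways): 134596·64 = 8614144.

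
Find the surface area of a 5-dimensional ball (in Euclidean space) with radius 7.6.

The surface area of an n-ball is 2π^(n/2) r^(n-1) / Γ(n/2). For n=5, r=7.6: 87805.7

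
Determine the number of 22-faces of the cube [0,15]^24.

Number of 22-faces = C(24,22) · 2^(24-22) = 276 · 4 = 1104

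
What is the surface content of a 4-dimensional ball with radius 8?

S = n·V_n(r)/r = 4·V_4(8)/8 (volume-to-surface relation), giving 1024·π^2 ≈ 10106.5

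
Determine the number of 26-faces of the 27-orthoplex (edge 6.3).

An n-cross-polytope has 2^(k+1)·C(n,k+1) k-faces. Here 2^27·C(27,27) = 134217728·1 = 134217728.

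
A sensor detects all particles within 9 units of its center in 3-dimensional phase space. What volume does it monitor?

Volume = π^{3/2}·(9)^3/Γ(5/2) = 972·π ≈ 3053.63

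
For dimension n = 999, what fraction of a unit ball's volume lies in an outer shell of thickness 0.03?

1 - (1-0.03)^999 ≈ 1 - 6.095e-14 ≈ (100 - 6.1e-12)%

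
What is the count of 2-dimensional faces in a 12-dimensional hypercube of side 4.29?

f_2(12-cube) = (12 choose 2) · 2^10 = 67584.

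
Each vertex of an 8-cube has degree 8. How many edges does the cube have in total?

The 8-cube has n·2^(n-1) = 8·2^7 = 8·128 = 1024 edges.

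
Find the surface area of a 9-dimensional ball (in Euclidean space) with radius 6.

S_9(6) = 2·π^(9/2)·(6)^8 / Γ(9/2) = 17915904·π^4/35 ≈ 4.98621e+07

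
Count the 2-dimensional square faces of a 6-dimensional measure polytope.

Number of 2-faces = C(6,2) · 2^(6-2) = 15 · 16 = 240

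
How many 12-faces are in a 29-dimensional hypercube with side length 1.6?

Number of 12-faces = C(29,12) · 2^(29-12) = 51895935 · 131072 = 6802103992320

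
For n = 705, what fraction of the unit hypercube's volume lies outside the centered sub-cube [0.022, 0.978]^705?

Shell fraction = 1 - (1-0.044)^705 ≈ 1 - 1.67e-14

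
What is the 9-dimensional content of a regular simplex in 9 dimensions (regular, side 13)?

V_9 = √(10) · 13^9 / (9! · 2^(9/2)) ≈ 4084.06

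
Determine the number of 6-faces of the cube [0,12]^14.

An n-cube has C(n,k)·2^(n-k) k-faces. Here C(14,6)·2^8 = 3003·256 = 768768.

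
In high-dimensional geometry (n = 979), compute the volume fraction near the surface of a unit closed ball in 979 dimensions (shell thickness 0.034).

1 - (1-0.034)^979 ≈ 1 - 1.962e-15 ≈ (100 - 2e-13)%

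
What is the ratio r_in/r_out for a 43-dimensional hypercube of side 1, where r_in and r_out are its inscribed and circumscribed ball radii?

r_in / r_out = (1/2) / (1√43/2) = 1/√43 ≈ 0.152499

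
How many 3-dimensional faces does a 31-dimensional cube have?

Number of 3-faces = C(31,3) · 2^(31-3) = 4495 · 268435456 = 1206617374720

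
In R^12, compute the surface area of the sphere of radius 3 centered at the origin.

S = n·V_n(r)/r = 12·V_12(3)/3 (volume-to-surface relation), giving 59049·π^6/20 ≈ 2.83845e+06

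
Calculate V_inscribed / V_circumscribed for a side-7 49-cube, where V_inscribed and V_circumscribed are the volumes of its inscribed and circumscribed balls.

V_in / V_out = (r_in/r_out)^49 = (1/√49)^49 = 49^(-49/2) ≈ 3.89221e-42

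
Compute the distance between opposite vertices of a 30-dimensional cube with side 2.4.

d = √(2.4² + 2.4² + ... + 2.4²) [30 terms] = √(30·2.4²) = 2.4√30 ≈ 13.1453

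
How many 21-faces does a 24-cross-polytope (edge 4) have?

Each 21-face is the convex hull of 22 vertices, one chosen as ±e_i from each of 22 distinct axes: 2^22·C(24,22) = 1157627904.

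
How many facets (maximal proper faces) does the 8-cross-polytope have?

An n-cross-polytope has 2^(k+1)·C(n,k+1) k-faces. Here 2^8·C(8,8) = 256·1 = 256.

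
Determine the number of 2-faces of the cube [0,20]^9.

Choose 2 of 9 axes to span the face (C(9,2) = 36 ways), then fix each of the remaining 7 coordinates at one of its two extreme values (2^7 = 128 ways): 36·128 = 4608.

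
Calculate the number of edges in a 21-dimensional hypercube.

The 21-cube has n·2^(n-1) = 21·2^20 = 21·1048576 = 22020096 edges.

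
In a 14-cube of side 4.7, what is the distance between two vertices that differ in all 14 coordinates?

||(4.7,4.7,...,4.7)|| = √(14)·4.7 ≈ 17.5858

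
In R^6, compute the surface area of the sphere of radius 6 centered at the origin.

S_6(6) = 2·π^(6/2)·(6)^5 / Γ(6/2) = 7776·π^3 ≈ 241105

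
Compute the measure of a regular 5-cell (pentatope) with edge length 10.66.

V_4 = √(5) · 10.66^4 / (4! · 2^(4/2)) ≈ 300.776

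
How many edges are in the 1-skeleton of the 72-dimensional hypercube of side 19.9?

An n-cube has n·2^(n-1) edges. With n = 72: 72·2361183241434822606848 = 170005193383307227693056.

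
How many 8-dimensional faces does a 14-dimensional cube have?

An n-cube has C(n,k)·2^(n-k) k-faces. Here C(14,8)·2^6 = 3003·64 = 192192.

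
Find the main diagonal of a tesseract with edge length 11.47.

d = √(11.47² + 11.47² + ... + 11.47²) [4 terms] = √(4·11.47²) = 11.47√4 = 22.94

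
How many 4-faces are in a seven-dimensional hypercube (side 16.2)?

Choose 4 of 7 axes to span the face (C(7,4) = 35 ways), then fix each of the remaining 3 coordinates at one of its two extreme values (2^3 = 8 ways): 35·8 = 280.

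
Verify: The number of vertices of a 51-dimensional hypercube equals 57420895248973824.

False. The 51-cube has 2^51 = 2251799813685248 vertices.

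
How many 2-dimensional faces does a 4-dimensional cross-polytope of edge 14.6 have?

f_2(4-orthoplex) = 2^3 · (4 choose 3) = 32.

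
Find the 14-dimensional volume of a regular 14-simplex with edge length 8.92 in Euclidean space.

Volume = 8.92^14 · √(15/2^14) / 14! ≈ 7.00705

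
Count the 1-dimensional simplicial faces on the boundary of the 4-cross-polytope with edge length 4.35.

Each 1-face is the convex hull of 2 vertices, one chosen as ±e_i from each of 2 distinct axes: 2^2·C(4,2) = 24.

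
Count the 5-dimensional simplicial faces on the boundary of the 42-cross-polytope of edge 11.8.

f_5(42-orthoplex) = 2^6 · (42 choose 6) = 335730304.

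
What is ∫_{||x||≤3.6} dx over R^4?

The n-ball volume is π^(n/2)·r^n/Γ(n/2+1). With n=4, r=3.6: V ≈ 828.857.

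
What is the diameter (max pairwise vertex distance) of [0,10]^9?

d = √(10² + 10² + ... + 10²) [9 terms] = √(9·10²) = 10√9 = 30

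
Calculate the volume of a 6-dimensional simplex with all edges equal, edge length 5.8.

For a regular n-simplex with edge a, V = (a^n / n!)·√((n+1)/2^n). With a=5.8, n=6: V ≈ 17.4862.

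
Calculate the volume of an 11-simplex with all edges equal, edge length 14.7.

Volume = 14.7^11 · √(12/2^11) / 11! ≈ 13281.9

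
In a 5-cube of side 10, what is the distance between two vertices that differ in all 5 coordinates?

Diagonal = √5 · 10 ≈ 22.3607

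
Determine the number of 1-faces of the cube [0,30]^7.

An n-cube has C(n,k)·2^(n-k) k-faces. Here C(7,1)·2^6 = 7·64 = 448.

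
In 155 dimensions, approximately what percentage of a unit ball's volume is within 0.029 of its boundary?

1 - (1-0.029)^155 ≈ 0.989553 ≈ 98.96%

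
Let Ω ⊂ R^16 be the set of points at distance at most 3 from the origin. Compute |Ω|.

The n-ball volume is π^(n/2)·r^n/Γ(n/2+1). With n=16, r=3: V = 4782969·π^8/4480 ≈ 1.01302e+07.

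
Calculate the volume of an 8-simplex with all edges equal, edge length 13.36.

V_8 = √(9) · 13.36^8 / (8! · 2^(8/2)) ≈ 4719.9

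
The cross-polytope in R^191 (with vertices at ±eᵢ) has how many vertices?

Number of vertices = 2n = 382.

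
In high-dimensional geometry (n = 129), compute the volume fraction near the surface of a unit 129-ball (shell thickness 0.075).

1 - (1-0.075)^129 ≈ 0.999957 ≈ 99.995712%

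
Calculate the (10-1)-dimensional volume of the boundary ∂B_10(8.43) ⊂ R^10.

|∂B_10(8.43)| ≈ 5.48298e+09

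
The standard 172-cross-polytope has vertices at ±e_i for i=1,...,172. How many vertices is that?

Number of vertices = 2n = 344.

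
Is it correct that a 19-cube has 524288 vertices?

True. The 19-cube has 2^19 = 524288 vertices.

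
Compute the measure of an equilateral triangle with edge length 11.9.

Area = (√3/4) · 11.9² = 61.3189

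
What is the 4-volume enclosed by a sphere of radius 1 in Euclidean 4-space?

V = π^2/2 ≈ 4.9348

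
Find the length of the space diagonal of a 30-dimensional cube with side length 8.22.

||(8.22,8.22,...,8.22)|| = √(30)·8.22 ≈ 45.0228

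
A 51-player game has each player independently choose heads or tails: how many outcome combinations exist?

An n-cube has 2^n vertices; for n = 51 that is 2^51 = 2251799813685248.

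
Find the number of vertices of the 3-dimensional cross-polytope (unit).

The vertices are ±e_1, ..., ±e_3, so there are 2·3 = 6.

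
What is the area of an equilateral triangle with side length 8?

Area = (√3/4) · 8² = 27.7128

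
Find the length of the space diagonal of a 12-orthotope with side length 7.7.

||(7.7,7.7,...,7.7)|| = √(12)·7.7 ≈ 26.6736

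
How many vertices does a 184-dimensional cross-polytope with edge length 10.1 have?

Number of vertices = 2n = 368.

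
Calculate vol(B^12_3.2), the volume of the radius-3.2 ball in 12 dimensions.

The n-ball volume is π^(n/2)·r^n/Γ(n/2+1). With n=12, r=3.2: V ≈ 1.53945e+06.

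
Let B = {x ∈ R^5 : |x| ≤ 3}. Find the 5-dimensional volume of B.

The n-ball volume is π^(n/2)·r^n/Γ(n/2+1). With n=5, r=3: V = 648·π^2/5 ≈ 1279.1.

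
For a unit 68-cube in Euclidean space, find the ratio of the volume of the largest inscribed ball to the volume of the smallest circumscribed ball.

Volume scales as r^n, and r_in/r_out = 1/√68, giving (1/√68)^68 ≈ 4.95105e-63.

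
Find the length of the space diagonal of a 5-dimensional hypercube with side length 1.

||(1,1,...,1)|| = √(5)·1 ≈ 2.23607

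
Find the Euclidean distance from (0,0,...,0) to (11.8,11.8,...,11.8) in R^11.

||(11.8,11.8,...,11.8)|| = √(11)·11.8 ≈ 39.1362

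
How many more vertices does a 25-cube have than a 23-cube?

The 25-cube has 2^25 = 33554432 vertices. The 23-cube has 2^23 = 8388608 vertices. Difference: 33554432 - 8388608 = 25165824.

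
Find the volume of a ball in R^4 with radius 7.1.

Volume = π^{4/2}·(7.1)^4/Γ(3) ≈ 12540.2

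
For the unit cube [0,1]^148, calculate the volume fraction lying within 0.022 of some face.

Shell fraction = 1 - (1-0.044)^148 ≈ 0.998718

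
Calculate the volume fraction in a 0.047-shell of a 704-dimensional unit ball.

1 - (1-0.047)^704 ≈ 1 - 1.912e-15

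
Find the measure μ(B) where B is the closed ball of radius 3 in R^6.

V_6(3) = π^(6/2) · (3)^6 / Γ(6/2 + 1) = 243·π^3/2 ≈ 3767.26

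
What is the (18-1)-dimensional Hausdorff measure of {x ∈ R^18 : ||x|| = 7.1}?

|∂B_18(7.1)| ≈ 4.37774e+14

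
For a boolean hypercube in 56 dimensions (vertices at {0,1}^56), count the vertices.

Number of vertices = 2^56 = 72057594037927936.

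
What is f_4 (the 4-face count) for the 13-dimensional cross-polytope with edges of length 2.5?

f_4(13-orthoplex) = 2^5 · (13 choose 5) = 41184.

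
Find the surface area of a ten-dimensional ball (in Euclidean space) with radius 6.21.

|∂B_10(6.21)| ≈ 3.50262e+08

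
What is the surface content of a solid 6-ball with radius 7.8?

|∂B_6(7.8)| ≈ 895205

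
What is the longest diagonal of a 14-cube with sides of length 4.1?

d = √(4.1² + 4.1² + ... + 4.1²) [14 terms] = √(14·4.1²) = 4.1√14 ≈ 15.3408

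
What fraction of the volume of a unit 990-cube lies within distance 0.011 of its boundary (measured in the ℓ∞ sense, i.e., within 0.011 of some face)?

Shell fraction = 1 - (1-0.022)^990 ≈ 1 - 2.726e-10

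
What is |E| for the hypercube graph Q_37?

The 37-cube has n·2^(n-1) = 37·2^36 = 37·68719476736 = 2542620639232 edges.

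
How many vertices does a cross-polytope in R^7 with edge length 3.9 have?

Each 0-face is the convex hull of 1 vertex, one chosen as ±e_i from each of 1 distinct axis: 2^1·C(7,1) = 14.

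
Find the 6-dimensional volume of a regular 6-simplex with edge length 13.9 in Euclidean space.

V_6 = √(7) · 13.9^6 / (6! · 2^(6/2)) ≈ 3312.95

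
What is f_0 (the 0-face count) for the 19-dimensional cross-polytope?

Number of 0-faces = 2^(0+1) · C(19,0+1) = 2 · 19 = 38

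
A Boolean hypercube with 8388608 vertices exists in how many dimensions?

2^n = 8388608 ⇒ n = log_2(8388608) = 23.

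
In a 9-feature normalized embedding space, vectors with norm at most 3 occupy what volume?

Volume = π^{9/2}·(3)^9/Γ(11/2) = 23328·π^4/35 ≈ 64924.6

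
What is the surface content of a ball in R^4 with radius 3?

The surface area of an n-ball is 2π^(n/2) r^(n-1) / Γ(n/2). For n=4, r=3: 54·π^2 ≈ 532.959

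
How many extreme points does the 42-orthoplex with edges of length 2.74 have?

An n-cross-polytope has 2n vertices; here n = 42, giving 84.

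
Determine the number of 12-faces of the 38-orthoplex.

f_12(38-orthoplex) = 2^13 · (38 choose 13) = 44359272824832.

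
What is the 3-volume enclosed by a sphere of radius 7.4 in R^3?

The n-ball volume is π^(n/2)·r^n/Γ(n/2+1). With n=3, r=7.4: V ≈ 1697.4.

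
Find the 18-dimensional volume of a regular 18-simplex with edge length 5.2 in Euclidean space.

Volume = 5.2^18 · √(19/2^18) / 18! ≈ 1.0276e-05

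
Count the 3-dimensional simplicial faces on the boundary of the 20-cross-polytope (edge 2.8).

Each 3-face is the convex hull of 4 vertices, one chosen as ±e_i from each of 4 distinct axes: 2^4·C(20,4) = 77520.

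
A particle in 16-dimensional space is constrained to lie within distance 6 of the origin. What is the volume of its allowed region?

V = 2448880128·π^8/35 ≈ 6.63894e+11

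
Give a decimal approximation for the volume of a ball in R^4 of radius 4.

V_4(4) = π^(4/2) · (4)^4 / Γ(4/2 + 1) = 128·π^2 ≈ 1263.31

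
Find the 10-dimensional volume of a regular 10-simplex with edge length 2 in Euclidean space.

For a regular n-simplex with edge a, V = (a^n / n!)·√((n+1)/2^n). With a=2, n=10: V ≈ 2.92471e-05.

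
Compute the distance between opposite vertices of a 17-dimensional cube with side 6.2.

||(6.2,6.2,...,6.2)|| = √(17)·6.2 ≈ 25.5633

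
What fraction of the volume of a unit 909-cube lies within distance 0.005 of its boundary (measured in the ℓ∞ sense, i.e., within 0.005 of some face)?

The inner cube has side 1-2·0.005 = 0.99 and volume (0.99)^909 ≈ 0.0001077, so the shell holds 0.999892 of the volume.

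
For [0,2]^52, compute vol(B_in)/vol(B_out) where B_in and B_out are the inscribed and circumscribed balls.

V_in/V_out = n^(-n/2) = 52^(-52/2) ≈ 2.42054e-45.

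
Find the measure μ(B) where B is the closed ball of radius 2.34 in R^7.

V_7(2.34) = π^(7/2) · (2.34)^7 / Γ(7/2 + 1) ≈ 1815.06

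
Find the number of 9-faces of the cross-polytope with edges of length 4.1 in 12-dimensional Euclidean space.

Number of 9-faces = 2^(9+1) · C(12,9+1) = 1024 · 66 = 67584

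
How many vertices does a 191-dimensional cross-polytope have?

Number of vertices = 2n = 382.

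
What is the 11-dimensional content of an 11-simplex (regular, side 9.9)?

Volume = 9.9^11 · √(12/2^11) / 11! ≈ 171.695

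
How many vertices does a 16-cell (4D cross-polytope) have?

The vertices are ±e_1, ..., ±e_4, so there are 2·4 = 8.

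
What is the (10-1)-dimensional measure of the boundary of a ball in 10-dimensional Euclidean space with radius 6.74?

|∂B_10(6.74)| ≈ 7.31993e+08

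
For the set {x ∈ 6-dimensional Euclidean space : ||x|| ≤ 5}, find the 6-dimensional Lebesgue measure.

Volume = π^{6/2}·(5)^6/Γ(4) = 15625·π^3/6 ≈ 80745.5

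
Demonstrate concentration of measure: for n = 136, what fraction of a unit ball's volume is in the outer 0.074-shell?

1 - (1-0.074)^136 ≈ 0.999971 ≈ 99.997122%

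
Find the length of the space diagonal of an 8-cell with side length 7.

The space diagonal of an n-cube of side s is s√n. Here 7·√4 = 14.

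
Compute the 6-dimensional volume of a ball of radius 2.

Volume = π^{6/2}·(2)^6/Γ(4) = 32·π^3/3 ≈ 330.734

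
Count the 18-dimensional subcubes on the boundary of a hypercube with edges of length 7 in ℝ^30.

Number of 18-faces = C(30,18) · 2^(30-18) = 86493225 · 4096 = 354276249600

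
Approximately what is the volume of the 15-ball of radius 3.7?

The n-ball volume is π^(n/2)·r^n/Γ(n/2+1). With n=15, r=3.7: V ≈ 1.27191e+08.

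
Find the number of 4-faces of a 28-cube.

Number of 4-faces = C(28,4) · 2^(28-4) = 20475 · 16777216 = 343513497600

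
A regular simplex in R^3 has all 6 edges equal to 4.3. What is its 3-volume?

Volume = (√2/12) · 4.3³ = 9.36999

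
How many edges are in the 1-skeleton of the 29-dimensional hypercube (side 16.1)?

Each of the 2^29 = 536870912 vertices has degree 29; total edges = 29·2^29/2 = 7784628224.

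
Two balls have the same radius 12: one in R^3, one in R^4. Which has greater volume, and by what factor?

V_3(12) ≈ 7238.23, V_4(12) ≈ 102328. The 4-ball is larger by a factor of 14.14.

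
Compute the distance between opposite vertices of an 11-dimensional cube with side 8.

||(8,8,...,8)|| = √(11)·8 ≈ 26.533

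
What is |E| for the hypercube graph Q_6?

An n-cube has n·2^(n-1) edges. With n = 6: 6·32 = 192.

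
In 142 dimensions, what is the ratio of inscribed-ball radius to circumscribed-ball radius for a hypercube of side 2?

Ratio = (s/2)/(s√142/2) = 142^(-1/2) ≈ 0.0839181.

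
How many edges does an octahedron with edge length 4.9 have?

An n-cross-polytope has 2^(k+1)·C(n,k+1) k-faces. Here 2^2·C(3,2) = 4·3 = 12.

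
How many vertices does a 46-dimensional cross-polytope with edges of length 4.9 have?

The 46-dimensional cross-polytope has 2n = 2·46 = 92 vertices.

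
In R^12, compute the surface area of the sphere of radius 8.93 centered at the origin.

S = n·V_n(r)/r = 12·V_12(8.93)/8.93 (volume-to-surface relation), giving 4.61439e+11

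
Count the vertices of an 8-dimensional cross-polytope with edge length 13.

The vertices are ±e_1, ..., ±e_8, so there are 2·8 = 16.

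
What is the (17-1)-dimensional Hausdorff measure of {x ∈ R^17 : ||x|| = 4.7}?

|∂B_17(4.7)| ≈ 1.35886e+11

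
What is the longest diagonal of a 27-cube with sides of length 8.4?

d = √(8.4² + 8.4² + ... + 8.4²) [27 terms] = √(27·8.4²) = 8.4√27 ≈ 43.6477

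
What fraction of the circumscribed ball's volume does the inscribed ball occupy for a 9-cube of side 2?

V_in / V_out = (r_in/r_out)^9 = (1/√9)^9 = 9^(-9/2) ≈ 5.08053e-05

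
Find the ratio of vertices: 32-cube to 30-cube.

The 32-cube has 2^32 = 4294967296 vertices. The 30-cube has 2^30 = 1073741824 vertices. Ratio: 4294967296/1073741824 = 4.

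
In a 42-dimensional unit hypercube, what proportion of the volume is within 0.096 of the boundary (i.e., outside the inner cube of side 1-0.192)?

Shell fraction = 1 - (1-0.192)^42 ≈ 0.999871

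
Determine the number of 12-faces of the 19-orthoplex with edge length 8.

Each 12-face is the convex hull of 13 vertices, one chosen as ±e_i from each of 13 distinct axes: 2^13·C(19,13) = 222265344.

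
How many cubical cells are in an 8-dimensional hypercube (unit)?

An n-cube has C(n,k)·2^(n-k) k-faces. Here C(8,3)·2^5 = 56·32 = 1792.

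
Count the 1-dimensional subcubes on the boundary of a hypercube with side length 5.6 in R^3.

An n-cube has C(n,k)·2^(n-k) k-faces. Here C(3,1)·2^2 = 3·4 = 12.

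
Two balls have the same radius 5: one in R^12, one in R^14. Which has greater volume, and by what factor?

V_12(5) ≈ 3.25992e+08, V_14(5) ≈ 3.65762e+09. The 14-ball is larger by a factor of 11.22.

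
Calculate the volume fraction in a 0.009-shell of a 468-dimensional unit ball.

1 - (1-0.009)^468 ≈ 0.985463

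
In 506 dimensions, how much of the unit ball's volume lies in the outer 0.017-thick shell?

1 - (1-0.017)^506 ≈ 0.999829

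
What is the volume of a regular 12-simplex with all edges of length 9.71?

V = (9.71^12 / 12!) · √((12+1) / 2^12) ≈ 82.6201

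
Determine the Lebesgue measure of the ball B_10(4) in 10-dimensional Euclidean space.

V = 131072·π^5/15 ≈ 2.67404e+06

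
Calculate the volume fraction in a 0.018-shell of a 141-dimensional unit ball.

Shell fraction = 1 - (1-0.018)^141 ≈ 0.922782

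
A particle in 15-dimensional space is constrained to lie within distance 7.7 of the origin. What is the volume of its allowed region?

Volume = π^{15/2}·(7.7)^15/Γ(17/2) ≈ 7.56468e+12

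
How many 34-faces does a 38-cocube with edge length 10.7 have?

Each 34-face is the convex hull of 35 vertices, one chosen as ±e_i from each of 35 distinct axes: 2^35·C(38,35) = 289858752872448.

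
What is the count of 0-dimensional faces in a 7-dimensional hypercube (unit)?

Choose 0 of 7 axes to span the face (C(7,0) = 1 way), then fix each of the remaining 7 coordinates at one of its two extreme values (2^7 = 128 ways): 1·128 = 128.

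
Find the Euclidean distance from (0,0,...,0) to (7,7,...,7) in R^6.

Diagonal = √6 · 7 ≈ 17.1464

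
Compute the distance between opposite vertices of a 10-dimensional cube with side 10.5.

d = √(10.5² + 10.5² + ... + 10.5²) [10 terms] = √(10·10.5²) = 10.5√10 ≈ 33.2039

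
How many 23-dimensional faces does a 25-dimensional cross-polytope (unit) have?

Number of 23-faces = 2^(23+1) · C(25,23+1) = 16777216 · 25 = 419430400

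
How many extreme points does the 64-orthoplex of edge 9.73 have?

Number of vertices = 2n = 128.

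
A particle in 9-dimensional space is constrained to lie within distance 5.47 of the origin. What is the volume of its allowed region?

V_9(5.47) = π^(9/2) · (5.47)^9 / Γ(9/2 + 1) ≈ 1.44612e+07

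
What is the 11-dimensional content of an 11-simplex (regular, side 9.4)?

For a regular n-simplex with edge a, V = (a^n / n!)·√((n+1)/2^n). With a=9.4, n=11: V ≈ 97.0904.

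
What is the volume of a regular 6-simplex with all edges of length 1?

V_6 = √(7) · 1^6 / (6! · 2^(6/2)) ≈ 0.000459332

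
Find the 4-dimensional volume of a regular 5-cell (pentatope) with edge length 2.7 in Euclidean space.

For a regular n-simplex with edge a, V = (a^n / n!)·√((n+1)/2^n). With a=2.7, n=4: V ≈ 1.23785.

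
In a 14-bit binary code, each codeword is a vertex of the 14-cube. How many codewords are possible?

An n-cube has 2^n vertices; for n = 14 that is 2^14 = 16384.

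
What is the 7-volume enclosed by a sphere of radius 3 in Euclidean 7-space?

The n-ball volume is π^(n/2)·r^n/Γ(n/2+1). With n=7, r=3: V = 11664·π^3/35 ≈ 10333.1.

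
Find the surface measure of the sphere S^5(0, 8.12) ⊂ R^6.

The surface area of an n-ball is 2π^(n/2) r^(n-1) / Γ(n/2). For n=6, r=8.12: 1.09454e+06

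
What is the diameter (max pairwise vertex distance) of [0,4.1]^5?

Diagonal = √5 · 4.1 ≈ 9.16788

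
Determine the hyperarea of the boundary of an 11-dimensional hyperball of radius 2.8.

The surface area of an n-ball is 2π^(n/2) r^(n-1) / Γ(n/2). For n=11, r=2.8: 613872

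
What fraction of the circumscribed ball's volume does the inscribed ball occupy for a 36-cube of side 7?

The radii are 7/2 and 7√36/2, so the volume ratio is (1/√36)^36 = 36^{-36/2} ≈ 9.69516e-29.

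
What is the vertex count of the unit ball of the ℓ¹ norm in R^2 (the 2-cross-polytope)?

The 2-dimensional cross-polytope has 2n = 2·2 = 4 vertices.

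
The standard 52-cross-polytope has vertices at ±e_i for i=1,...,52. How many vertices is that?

The vertices are ±e_1, ..., ±e_52, so there are 2·52 = 104.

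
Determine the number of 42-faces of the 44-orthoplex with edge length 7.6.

Each 42-face is the convex hull of 43 vertices, one chosen as ±e_i from each of 43 distinct axes: 2^43·C(44,43) = 387028092977152.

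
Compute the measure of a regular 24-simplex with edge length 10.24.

V_24 = √(25) · 10.24^24 / (24! · 2^(24/2)) ≈ 0.00347619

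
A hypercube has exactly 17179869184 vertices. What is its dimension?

2^n = 17179869184 ⇒ n = log_2(17179869184) = 34.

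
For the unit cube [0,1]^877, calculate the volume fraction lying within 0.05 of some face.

The inner cube has side 1-2·0.05 = 0.9 and volume (0.9)^877 ≈ 7.425e-41, so the shell holds 1 - 7.425e-41 of the volume.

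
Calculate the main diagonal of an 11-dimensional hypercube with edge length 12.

Diagonal = √11 · 12 ≈ 39.7995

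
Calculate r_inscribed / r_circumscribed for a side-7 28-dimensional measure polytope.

r_in / r_out = (7/2) / (7√28/2) = 1/√28 ≈ 0.188982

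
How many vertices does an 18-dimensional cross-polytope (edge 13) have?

An n-cross-polytope has 2n vertices; here n = 18, giving 36.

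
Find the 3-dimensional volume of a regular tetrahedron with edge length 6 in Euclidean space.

Volume = (√2/12) · 6³ = 25.4558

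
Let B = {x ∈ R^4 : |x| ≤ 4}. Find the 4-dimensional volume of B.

V_4(4) = π^(4/2) · (4)^4 / Γ(4/2 + 1) = 128·π^2 ≈ 1263.31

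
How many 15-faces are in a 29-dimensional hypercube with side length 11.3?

f_15(29-cube) = (29 choose 15) · 2^14 = 1270722723840.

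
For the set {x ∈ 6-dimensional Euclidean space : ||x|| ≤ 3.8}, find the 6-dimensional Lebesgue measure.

V_6(3.8) = π^(6/2) · (3.8)^6 / Γ(6/2 + 1) ≈ 15559.7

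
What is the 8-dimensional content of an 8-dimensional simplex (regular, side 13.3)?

Volume = 13.3^8 · √(9/2^8) / 8! ≈ 4552.96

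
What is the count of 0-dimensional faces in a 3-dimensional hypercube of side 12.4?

An n-cube has C(n,k)·2^(n-k) k-faces. Here C(3,0)·2^3 = 1·8 = 8.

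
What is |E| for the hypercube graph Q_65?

Number of 1-faces = C(65,1)·2^(65-1) = 65·18446744073709551616 = 1199038364791120855040.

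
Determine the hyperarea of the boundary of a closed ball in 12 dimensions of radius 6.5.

S_12(6.5) = 2·π^(12/2)·(6.5)^11 / Γ(12/2) = 1792160394037·π^6/122880 ≈ 1.40215e+10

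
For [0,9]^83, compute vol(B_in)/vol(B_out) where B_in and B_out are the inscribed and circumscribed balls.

V_in / V_out = (r_in/r_out)^83 = (1/√83)^83 = 83^(-83/2) ≈ 2.2817e-80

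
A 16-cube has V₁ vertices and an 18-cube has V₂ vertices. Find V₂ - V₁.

V₁ = 2^16 = 65536. V₂ = 2^18 = 262144. V₂ - V₁ = 196608.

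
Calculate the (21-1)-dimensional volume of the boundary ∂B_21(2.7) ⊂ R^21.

S_21(2.7) = 2·π^(21/2)·(2.7)^20 / Γ(21/2) ≈ 1.24177e+08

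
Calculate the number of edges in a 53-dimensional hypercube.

The 53-cube has n·2^(n-1) = 53·2^52 = 53·4503599627370496 = 238690780250636288 edges.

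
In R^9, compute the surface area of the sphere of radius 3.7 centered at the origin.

S_9(3.7) = 2·π^(9/2)·(3.7)^8 / Γ(9/2) ≈ 1.04274e+06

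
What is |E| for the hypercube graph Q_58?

Number of 1-faces = C(58,1)·2^(58-1) = 58·144115188075855872 = 8358680908399640576.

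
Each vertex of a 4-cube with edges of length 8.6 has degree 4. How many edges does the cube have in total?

Number of 1-faces = C(4,1)·2^(4-1) = 4·8 = 32.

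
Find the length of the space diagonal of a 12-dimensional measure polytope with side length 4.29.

The space diagonal of an n-cube of side s is s√n. Here 4.29·√12 ≈ 14.861.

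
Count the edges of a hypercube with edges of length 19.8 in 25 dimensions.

Each of the 2^25 = 33554432 vertices has degree 25; total edges = 25·2^25/2 = 419430400.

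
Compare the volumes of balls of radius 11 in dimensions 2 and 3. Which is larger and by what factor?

V_2(11) ≈ 380.133, V_3(11) ≈ 5575.28. The 3-ball is larger by a factor of 14.67.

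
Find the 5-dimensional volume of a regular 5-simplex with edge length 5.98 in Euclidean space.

For a regular n-simplex with edge a, V = (a^n / n!)·√((n+1)/2^n). With a=5.98, n=5: V ≈ 27.5947.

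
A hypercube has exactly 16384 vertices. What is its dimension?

2^n = 16384 ⇒ n = log_2(16384) = 14.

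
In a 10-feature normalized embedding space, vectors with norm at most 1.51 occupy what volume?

The n-ball volume is π^(n/2)·r^n/Γ(n/2+1). With n=10, r=1.51: V ≈ 157.158.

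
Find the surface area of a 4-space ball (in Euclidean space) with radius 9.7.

S_4(9.7) = 2·π^(4/2)·(9.7)^3 / Γ(4/2) ≈ 18015.4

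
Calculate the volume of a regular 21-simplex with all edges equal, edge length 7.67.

V_21 = √(22) · 7.67^21 / (21! · 2^(21/2)) ≈ 0.00024141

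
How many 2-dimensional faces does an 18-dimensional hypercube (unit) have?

Choose 2 of 18 axes to span the face (C(18,2) = 153 ways), then fix each of the remaining 16 coordinates at one of its two extreme values (2^16 = 65536 ways): 153·65536 = 10027008.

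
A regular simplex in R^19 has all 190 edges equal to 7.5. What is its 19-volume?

Volume = 7.5^19 · √(20/2^19) / 19! ≈ 0.00214684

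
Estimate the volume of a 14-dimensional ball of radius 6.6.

The n-ball volume is π^(n/2)·r^n/Γ(n/2+1). With n=14, r=6.6: V ≈ 1.78334e+11.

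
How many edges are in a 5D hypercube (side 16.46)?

An n-cube has C(n,k)·2^(n-k) k-faces. Here C(5,1)·2^4 = 5·16 = 80.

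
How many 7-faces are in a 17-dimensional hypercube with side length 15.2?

f_7(17-cube) = (17 choose 7) · 2^10 = 19914752.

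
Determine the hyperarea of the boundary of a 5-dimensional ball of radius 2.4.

S_5(2.4) = 2·π^(5/2)·(2.4)^4 / Γ(5/2) ≈ 873.199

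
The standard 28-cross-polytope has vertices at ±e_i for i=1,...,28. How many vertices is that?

The vertices are ±e_1, ..., ±e_28, so there are 2·28 = 56.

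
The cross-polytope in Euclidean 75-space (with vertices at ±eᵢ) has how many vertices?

The vertices are ±e_1, ..., ±e_75, so there are 2·75 = 150.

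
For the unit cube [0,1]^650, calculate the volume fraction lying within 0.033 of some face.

Shell fraction = 1 - (1-0.066)^650 ≈ 1 - 5.315e-20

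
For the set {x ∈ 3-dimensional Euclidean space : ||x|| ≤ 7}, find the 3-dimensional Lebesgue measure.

Volume = π^{3/2}·(7)^3/Γ(5/2) = 1372·π/3 ≈ 1436.76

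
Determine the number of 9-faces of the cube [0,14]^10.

f_9(10-cube) = (10 choose 9) · 2^1 = 20.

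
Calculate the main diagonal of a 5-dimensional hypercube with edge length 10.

||(10,10,...,10)|| = √(5)·10 ≈ 22.3607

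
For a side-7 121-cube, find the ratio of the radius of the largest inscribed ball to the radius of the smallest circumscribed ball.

For an n-cube of any side s, the inradius is s/2 and the circumradius is s√n/2, so the ratio is 1/√121 ≈ 0.0909091.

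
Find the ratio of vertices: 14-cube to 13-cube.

The 14-cube has 2^14 = 16384 vertices. The 13-cube has 2^13 = 8192 vertices. Ratio: 16384/8192 = 2.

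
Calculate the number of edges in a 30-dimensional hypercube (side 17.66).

Each of the 2^30 = 1073741824 vertices has degree 30; total edges = 30·2^30/2 = 16106127360.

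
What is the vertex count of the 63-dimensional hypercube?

The 63-cube has 2^63 = 9223372036854775808 vertices.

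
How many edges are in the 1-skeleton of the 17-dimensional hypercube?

An n-cube has n·2^(n-1) edges. With n = 17: 17·65536 = 1114112.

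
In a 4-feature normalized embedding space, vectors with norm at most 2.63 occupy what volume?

V_4(2.63) = π^(4/2) · (2.63)^4 / Γ(4/2 + 1) ≈ 236.098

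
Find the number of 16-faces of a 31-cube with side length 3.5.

Choose 16 of 31 axes to span the face (C(31,16) = 300540195 ways), then fix each of the remaining 15 coordinates at one of its two extreme values (2^15 = 32768 ways): 300540195·32768 = 9848101109760.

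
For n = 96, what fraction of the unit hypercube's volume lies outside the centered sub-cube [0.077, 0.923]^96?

Shell fraction = 1 - (1-0.154)^96 ≈ 0.9999998934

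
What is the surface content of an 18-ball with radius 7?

S_18(7) = 2·π^(18/2)·(7)^17 / Γ(18/2) = 33232930569601·π^9/2880 ≈ 3.43974e+14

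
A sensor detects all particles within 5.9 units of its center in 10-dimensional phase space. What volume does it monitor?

The n-ball volume is π^(n/2)·r^n/Γ(n/2+1). With n=10, r=5.9: V ≈ 1.30343e+08.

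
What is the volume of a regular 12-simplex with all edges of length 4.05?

V = (4.05^12 / 12!) · √((12+1) / 2^12) ≈ 0.00229042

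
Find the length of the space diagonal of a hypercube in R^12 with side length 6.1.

Diagonal = √12 · 6.1 ≈ 21.131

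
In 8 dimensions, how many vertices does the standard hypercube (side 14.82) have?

The 8-cube has 2^8 = 256 vertices.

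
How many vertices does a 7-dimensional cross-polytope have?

Number of vertices = 2n = 14.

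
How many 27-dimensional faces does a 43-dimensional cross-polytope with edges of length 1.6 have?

Number of 27-faces = 2^(27+1) · C(43,27+1) = 268435456 · 151532656696 = 40676737799082213376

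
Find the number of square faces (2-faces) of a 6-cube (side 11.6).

An n-cube has C(n,k)·2^(n-k) k-faces. Here C(6,2)·2^4 = 15·16 = 240.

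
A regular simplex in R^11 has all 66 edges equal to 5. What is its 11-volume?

V_11 = √(12) · 5^11 / (11! · 2^(11/2)) ≈ 0.0936354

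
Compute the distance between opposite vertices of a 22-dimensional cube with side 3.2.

The space diagonal of an n-cube of side s is s√n. Here 3.2·√22 ≈ 15.0093.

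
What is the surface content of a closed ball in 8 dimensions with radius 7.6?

S_8(7.6) = 2·π^(8/2)·(7.6)^7 / Γ(8/2) ≈ 4.75525e+07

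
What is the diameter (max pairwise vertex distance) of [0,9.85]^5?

The space diagonal of an n-cube of side s is s√n. Here 9.85·√5 ≈ 22.0253.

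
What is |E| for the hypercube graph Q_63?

Each of the 2^63 = 9223372036854775808 vertices has degree 63; total edges = 63·2^63/2 = 290536219160925437952.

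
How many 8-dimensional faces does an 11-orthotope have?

Choose 8 of 11 axes to span the face (C(11,8) = 165 ways), then fix each of the remaining 3 coordinates at one of its two extreme values (2^3 = 8 ways): 165·8 = 1320.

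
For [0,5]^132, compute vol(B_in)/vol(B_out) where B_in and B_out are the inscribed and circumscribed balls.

V_in / V_out = (r_in/r_out)^132 = (1/√132)^132 = 132^(-132/2) ≈ 1.10185e-140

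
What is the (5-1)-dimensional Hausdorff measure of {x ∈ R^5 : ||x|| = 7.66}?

S = n·V_n(r)/r = 5·V_5(7.66)/7.66 (volume-to-surface relation), giving 90611.5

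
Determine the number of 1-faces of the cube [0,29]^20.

An n-cube has C(n,k)·2^(n-k) k-faces. Here C(20,1)·2^19 = 20·524288 = 10485760.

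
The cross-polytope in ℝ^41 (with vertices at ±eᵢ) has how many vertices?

The vertices are ±e_1, ..., ±e_41, so there are 2·41 = 82.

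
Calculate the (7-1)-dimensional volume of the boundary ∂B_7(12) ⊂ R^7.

S_7(12) = 2·π^(7/2)·(12)^6 / Γ(7/2) = 15925248·π^3/5 ≈ 9.87565e+07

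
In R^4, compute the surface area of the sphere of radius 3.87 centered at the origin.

|∂B_4(3.87)| ≈ 1144.1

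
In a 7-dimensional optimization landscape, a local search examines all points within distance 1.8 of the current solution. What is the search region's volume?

The n-ball volume is π^(n/2)·r^n/Γ(n/2+1). With n=7, r=1.8: V ≈ 289.26.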